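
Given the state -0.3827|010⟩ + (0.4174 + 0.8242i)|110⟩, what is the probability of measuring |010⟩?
0.1465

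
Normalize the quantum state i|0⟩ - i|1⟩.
(1/√2)i|0⟩ - (1/√2)i|1⟩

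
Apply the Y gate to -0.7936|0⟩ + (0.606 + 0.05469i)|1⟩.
(0.05469 - 0.606i)|0⟩ - 0.7936i|1⟩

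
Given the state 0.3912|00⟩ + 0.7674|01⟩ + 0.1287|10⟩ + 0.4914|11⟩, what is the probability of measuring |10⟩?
0.01656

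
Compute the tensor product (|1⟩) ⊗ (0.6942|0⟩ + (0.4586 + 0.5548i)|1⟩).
0.6942|10⟩ + (0.4586 + 0.5548i)|11⟩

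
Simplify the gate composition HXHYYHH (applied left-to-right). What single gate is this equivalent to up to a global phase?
Z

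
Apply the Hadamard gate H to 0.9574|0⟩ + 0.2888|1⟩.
0.8812|0⟩ + 0.4728|1⟩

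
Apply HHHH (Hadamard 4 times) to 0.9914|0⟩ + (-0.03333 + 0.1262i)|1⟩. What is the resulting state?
0.9914|0⟩ + (-0.03333 + 0.1262i)|1⟩

H² = I, so an even number of Hadamards cancels: H^4 = I and the state is unchanged.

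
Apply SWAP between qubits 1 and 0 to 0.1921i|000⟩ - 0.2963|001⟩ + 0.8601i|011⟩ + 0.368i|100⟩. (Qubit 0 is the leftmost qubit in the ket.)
0.1921i|000⟩ - 0.2963|001⟩ + 0.368i|010⟩ + 0.8601i|101⟩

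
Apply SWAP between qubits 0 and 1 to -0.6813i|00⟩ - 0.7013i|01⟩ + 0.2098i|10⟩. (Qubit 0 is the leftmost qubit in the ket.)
-0.6813i|00⟩ + 0.2098i|01⟩ - 0.7013i|10⟩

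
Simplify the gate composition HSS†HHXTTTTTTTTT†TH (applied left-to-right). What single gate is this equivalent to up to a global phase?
Z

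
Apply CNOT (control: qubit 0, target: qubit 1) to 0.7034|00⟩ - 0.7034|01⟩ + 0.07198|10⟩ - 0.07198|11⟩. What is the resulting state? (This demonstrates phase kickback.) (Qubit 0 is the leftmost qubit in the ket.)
0.7034|00⟩ - 0.7034|01⟩ - 0.07198|10⟩ + 0.07198|11⟩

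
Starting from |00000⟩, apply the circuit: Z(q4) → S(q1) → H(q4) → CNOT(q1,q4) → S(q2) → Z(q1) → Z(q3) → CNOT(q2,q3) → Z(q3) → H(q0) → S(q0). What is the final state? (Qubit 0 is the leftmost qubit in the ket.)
1/2|00000⟩ + 1/2|00001⟩ + (1/2)i|10000⟩ + (1/2)i|10001⟩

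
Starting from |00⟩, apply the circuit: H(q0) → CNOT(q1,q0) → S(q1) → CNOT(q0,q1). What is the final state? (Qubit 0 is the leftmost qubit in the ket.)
1/√2|00⟩ + 1/√2|11⟩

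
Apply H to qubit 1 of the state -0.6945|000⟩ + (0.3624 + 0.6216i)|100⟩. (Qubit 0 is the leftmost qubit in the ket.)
-0.4911|000⟩ - 0.4911|010⟩ + (0.2563 + 0.4395i)|100⟩ + (0.2563 + 0.4395i)|110⟩

H on qubit 1 mixes each pair of kets that differ only in qubit 1: amplitudes (a, b) of (|…0…⟩, |…1…⟩) become ((a + b)/√2, (a − b)/√2). Kets absent from the input have amplitude 0.
(|000⟩, |010⟩): (a, b) = (-0.6945, 0) → (-0.4911, -0.4911)
(|100⟩, |110⟩): (a, b) = ((0.3624 + 0.6216i), 0) → ((0.2563 + 0.4395i), (0.2563 + 0.4395i))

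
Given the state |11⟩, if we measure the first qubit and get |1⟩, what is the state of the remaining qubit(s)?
|1⟩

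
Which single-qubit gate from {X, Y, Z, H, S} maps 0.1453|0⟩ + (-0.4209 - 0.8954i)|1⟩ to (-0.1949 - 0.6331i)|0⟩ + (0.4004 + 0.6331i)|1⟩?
H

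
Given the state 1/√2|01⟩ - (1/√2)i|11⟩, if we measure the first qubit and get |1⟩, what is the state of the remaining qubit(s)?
-i|1⟩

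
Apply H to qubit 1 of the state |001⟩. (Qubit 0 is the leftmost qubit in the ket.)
1/√2|001⟩ + 1/√2|011⟩

H on qubit 1 mixes each pair of kets that differ only in qubit 1: amplitudes (a, b) of (|…0…⟩, |…1…⟩) become ((a + b)/√2, (a − b)/√2). Kets absent from the input have amplitude 0.
(|001⟩, |011⟩): (a, b) = (1, 0) → (1/√2, 1/√2)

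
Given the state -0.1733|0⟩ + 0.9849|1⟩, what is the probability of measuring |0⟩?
0.03003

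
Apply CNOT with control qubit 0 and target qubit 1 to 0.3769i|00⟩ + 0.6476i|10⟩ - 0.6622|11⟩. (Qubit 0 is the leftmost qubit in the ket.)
0.3769i|00⟩ - 0.6622|10⟩ + 0.6476i|11⟩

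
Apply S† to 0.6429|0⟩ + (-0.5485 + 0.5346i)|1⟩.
0.6429|0⟩ + (0.5346 + 0.5485i)|1⟩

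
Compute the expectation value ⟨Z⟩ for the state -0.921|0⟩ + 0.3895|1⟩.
0.6965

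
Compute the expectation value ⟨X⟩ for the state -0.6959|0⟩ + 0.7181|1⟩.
-0.9995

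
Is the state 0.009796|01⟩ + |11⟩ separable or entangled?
Separable

Writing the state as a|00⟩ + b|01⟩ + c|10⟩ + d|11⟩, it is a product state iff ad − bc = 0.
Here (a, b, c, d) = (0, 0.009796, 0, 1): ad − bc = (0)(1) − (0.009796)(0) = 0, so the state is separable.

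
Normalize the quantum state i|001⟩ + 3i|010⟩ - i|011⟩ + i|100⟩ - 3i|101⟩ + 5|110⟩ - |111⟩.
0.1459i|001⟩ + 0.4376i|010⟩ - 0.1459i|011⟩ + 0.1459i|100⟩ - 0.4376i|101⟩ + 0.7293|110⟩ - 0.1459|111⟩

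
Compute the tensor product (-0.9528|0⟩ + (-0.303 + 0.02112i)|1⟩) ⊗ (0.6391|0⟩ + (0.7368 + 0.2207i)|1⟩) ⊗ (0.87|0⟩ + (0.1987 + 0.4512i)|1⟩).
-0.5298|000⟩ + (-0.121 - 0.2748i)|001⟩ + (-0.6108 - 0.1829i)|010⟩ + (-0.04461 - 0.3585i)|011⟩ + (-0.1685 + 0.01174i)|100⟩ + (-0.04457 - 0.08469i)|101⟩ + (-0.1983 - 0.04464i)|110⟩ + (-0.02213 - 0.113i)|111⟩

amp(|b₁b₂…⟩) = product of the factor amplitudes for bits b₁, b₂, …; only kets whose every factor amplitude is nonzero survive.
|000⟩: (-0.9528)(0.6391)(0.87) = -0.5298
|001⟩: (-0.9528)(0.6391)(0.1987 + 0.4512i) = (-0.121 - 0.2748i)
|010⟩: (-0.9528)(0.7368 + 0.2207i)(0.87) = (-0.6108 - 0.1829i)
|011⟩: (-0.9528)(0.7368 + 0.2207i)(0.1987 + 0.4512i) = (-0.04461 - 0.3585i)
|100⟩: (-0.303 + 0.02112i)(0.6391)(0.87) = (-0.1685 + 0.01174i)
|101⟩: (-0.303 + 0.02112i)(0.6391)(0.1987 + 0.4512i) = (-0.04457 - 0.08469i)
|110⟩: (-0.303 + 0.02112i)(0.7368 + 0.2207i)(0.87) = (-0.1983 - 0.04464i)
|111⟩: (-0.303 + 0.02112i)(0.7368 + 0.2207i)(0.1987 + 0.4512i) = (-0.02213 - 0.113i)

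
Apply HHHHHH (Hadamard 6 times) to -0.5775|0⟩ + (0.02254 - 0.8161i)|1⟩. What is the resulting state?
-0.5775|0⟩ + (0.02254 - 0.8161i)|1⟩

H² = I, so an even number of Hadamards cancels: H^6 = I and the state is unchanged.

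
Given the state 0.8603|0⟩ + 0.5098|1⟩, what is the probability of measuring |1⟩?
0.2599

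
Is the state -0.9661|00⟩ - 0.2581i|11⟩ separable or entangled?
Entangled

Writing the state as a|00⟩ + b|01⟩ + c|10⟩ + d|11⟩, it is a product state iff ad − bc = 0.
Here (a, b, c, d) = (-0.9661, 0, 0, -0.2581i): ad − bc = (-0.9661)(-0.2581i) − (0)(0) = 0.2494i ≠ 0, so the state is entangled.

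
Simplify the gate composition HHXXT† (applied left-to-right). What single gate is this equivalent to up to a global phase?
T†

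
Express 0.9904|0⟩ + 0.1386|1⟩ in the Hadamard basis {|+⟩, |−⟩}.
0.7983|+⟩ + 0.6023|−⟩

With |ψ⟩ = α|0⟩ + β|1⟩, the Hadamard-basis coefficients are ⟨+|ψ⟩ = (α + β)/√2 and ⟨−|ψ⟩ = (α − β)/√2.
Here α = 0.9904, β = 0.1386: (α + β)/√2 = 0.7983, (α − β)/√2 = 0.6023.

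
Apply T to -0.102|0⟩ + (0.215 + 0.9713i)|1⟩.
-0.102|0⟩ + (-0.5348 + 0.8388i)|1⟩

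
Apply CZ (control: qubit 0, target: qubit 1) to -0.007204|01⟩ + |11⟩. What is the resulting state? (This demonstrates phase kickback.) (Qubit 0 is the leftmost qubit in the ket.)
-0.007204|01⟩ - |11⟩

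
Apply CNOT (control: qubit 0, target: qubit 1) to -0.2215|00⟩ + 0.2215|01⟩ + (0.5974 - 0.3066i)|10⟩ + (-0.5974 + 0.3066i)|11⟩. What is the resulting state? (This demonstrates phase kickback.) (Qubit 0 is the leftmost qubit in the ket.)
-0.2215|00⟩ + 0.2215|01⟩ + (-0.5974 + 0.3066i)|10⟩ + (0.5974 - 0.3066i)|11⟩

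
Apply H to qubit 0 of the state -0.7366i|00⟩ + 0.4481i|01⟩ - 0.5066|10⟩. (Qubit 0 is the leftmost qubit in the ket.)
(-0.3582 - 0.5209i)|00⟩ + 0.3169i|01⟩ + (0.3582 - 0.5209i)|10⟩ + 0.3169i|11⟩

H on qubit 0 mixes each pair of kets that differ only in qubit 0: amplitudes (a, b) of (|…0…⟩, |…1…⟩) become ((a + b)/√2, (a − b)/√2). Kets absent from the input have amplitude 0.
(|00⟩, |10⟩): (a, b) = (-0.7366i, -0.5066) → ((-0.3582 - 0.5209i), (0.3582 - 0.5209i))
(|01⟩, |11⟩): (a, b) = (0.4481i, 0) → (0.3169i, 0.3169i)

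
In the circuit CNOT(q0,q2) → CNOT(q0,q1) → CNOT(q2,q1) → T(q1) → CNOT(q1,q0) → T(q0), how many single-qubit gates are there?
2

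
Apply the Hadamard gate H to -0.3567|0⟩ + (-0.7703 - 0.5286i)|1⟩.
(-0.7969 - 0.3738i)|0⟩ + (0.2925 + 0.3738i)|1⟩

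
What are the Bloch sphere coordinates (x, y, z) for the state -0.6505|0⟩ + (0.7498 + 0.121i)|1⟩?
(-0.9755, -0.1574, -0.1537)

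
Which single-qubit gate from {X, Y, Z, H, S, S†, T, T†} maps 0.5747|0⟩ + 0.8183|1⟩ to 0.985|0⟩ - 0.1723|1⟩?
H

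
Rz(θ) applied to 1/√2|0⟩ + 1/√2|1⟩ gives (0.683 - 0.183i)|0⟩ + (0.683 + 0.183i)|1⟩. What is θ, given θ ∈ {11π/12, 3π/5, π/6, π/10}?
π/6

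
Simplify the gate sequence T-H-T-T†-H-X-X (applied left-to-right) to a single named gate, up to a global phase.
T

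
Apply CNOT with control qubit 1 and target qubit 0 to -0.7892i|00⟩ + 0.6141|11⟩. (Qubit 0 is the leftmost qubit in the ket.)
-0.7892i|00⟩ + 0.6141|01⟩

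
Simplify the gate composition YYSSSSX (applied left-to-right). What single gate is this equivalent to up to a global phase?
X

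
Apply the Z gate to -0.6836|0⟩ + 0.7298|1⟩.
-0.6836|0⟩ - 0.7298|1⟩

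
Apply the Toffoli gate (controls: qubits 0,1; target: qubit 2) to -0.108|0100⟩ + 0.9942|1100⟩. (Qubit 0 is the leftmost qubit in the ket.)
-0.108|0100⟩ + 0.9942|1110⟩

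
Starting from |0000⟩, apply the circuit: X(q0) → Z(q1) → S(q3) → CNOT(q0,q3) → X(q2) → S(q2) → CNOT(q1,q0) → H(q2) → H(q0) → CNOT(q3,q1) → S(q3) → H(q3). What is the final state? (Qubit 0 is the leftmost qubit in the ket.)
-1/√8|0100⟩ + 1/√8|0101⟩ + 1/√8|0110⟩ - 1/√8|0111⟩ + 1/√8|1100⟩ - 1/√8|1101⟩ - 1/√8|1110⟩ + 1/√8|1111⟩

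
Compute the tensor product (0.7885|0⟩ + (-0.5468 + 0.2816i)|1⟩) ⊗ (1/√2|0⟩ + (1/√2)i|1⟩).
0.5576|00⟩ + 0.5576i|01⟩ + (-0.3866 + 0.1991i)|10⟩ + (-0.1991 - 0.3866i)|11⟩

amp(|b₁b₂…⟩) = product of the factor amplitudes for bits b₁, b₂, …; only kets whose every factor amplitude is nonzero survive.
|00⟩: (0.7885)(1/√2) = 0.5576
|01⟩: (0.7885)((1/√2)i) = 0.5576i
|10⟩: (-0.5468 + 0.2816i)(1/√2) = (-0.3866 + 0.1991i)
|11⟩: (-0.5468 + 0.2816i)((1/√2)i) = (-0.1991 - 0.3866i)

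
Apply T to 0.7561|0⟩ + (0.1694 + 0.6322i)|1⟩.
0.7561|0⟩ + (-0.3272 + 0.5668i)|1⟩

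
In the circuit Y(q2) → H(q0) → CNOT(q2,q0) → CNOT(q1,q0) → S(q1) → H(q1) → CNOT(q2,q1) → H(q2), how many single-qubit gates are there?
5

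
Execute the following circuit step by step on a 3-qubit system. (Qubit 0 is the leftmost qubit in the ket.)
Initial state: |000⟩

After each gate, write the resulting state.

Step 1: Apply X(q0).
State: |100⟩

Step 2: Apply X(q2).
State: |101⟩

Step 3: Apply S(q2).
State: i|101⟩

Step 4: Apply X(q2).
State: i|100⟩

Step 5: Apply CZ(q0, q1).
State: i|100⟩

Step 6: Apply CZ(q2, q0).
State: i|100⟩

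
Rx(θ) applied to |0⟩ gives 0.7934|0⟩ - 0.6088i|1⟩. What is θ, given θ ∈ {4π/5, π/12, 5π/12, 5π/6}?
5π/12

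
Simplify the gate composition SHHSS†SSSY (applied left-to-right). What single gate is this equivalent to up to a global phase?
Y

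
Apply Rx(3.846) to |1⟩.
-0.9386i|0⟩ - 0.345|1⟩

Rx(3.846) = [[cos(θ/2), −i·sin(θ/2)], [−i·sin(θ/2), cos(θ/2)]]; θ = 3.846, cos(θ/2) ≈ -0.344967, sin(θ/2) ≈ 0.938615.
With a = amp(|0⟩) = 0 and b = amp(|1⟩) = 1:
new amp(|0⟩) = (-0.344967)·a + (-0.938615i)·b = -0.9386i
new amp(|1⟩) = (-0.938615i)·a + (-0.344967)·b = -0.345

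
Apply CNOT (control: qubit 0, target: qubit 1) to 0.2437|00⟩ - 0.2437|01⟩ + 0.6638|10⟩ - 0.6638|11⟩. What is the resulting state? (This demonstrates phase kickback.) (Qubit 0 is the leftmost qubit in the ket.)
0.2437|00⟩ - 0.2437|01⟩ - 0.6638|10⟩ + 0.6638|11⟩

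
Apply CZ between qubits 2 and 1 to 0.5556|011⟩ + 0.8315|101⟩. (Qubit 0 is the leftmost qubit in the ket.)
-0.5556|011⟩ + 0.8315|101⟩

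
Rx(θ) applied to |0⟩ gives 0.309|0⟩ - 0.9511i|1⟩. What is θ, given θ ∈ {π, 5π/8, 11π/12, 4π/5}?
4π/5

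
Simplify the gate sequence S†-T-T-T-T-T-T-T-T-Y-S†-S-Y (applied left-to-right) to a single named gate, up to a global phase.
S†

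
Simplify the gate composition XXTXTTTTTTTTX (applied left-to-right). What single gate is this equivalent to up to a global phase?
T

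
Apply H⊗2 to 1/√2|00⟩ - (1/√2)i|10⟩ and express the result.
(1/√8 - (1/√8)i)|00⟩ + (1/√8 - (1/√8)i)|01⟩ + (1/√8 + (1/√8)i)|10⟩ + (1/√8 + (1/√8)i)|11⟩

H⊗2 gives amp(|y⟩) = (1/2) Σ_x (−1)^(x·y) amp(|x⟩), where x·y is the number of positions in which both x and y have a 1.
|00⟩: (1/√2 - (1/√2)i)/2 = (1/√8 - (1/√8)i)
|01⟩: (1/√2 - (1/√2)i)/2 = (1/√8 - (1/√8)i)
|10⟩: (1/√2 + (1/√2)i)/2 = (1/√8 + (1/√8)i)
|11⟩: (1/√2 + (1/√2)i)/2 = (1/√8 + (1/√8)i)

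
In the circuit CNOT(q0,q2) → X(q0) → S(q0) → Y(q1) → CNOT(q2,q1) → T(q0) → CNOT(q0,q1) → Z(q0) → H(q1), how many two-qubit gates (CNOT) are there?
3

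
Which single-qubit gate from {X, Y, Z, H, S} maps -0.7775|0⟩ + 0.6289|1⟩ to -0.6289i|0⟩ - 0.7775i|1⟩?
Y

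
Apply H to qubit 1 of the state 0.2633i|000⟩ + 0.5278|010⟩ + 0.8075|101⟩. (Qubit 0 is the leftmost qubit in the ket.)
(0.3732 + 0.1862i)|000⟩ + (-0.3732 + 0.1862i)|010⟩ + 0.571|101⟩ + 0.571|111⟩

H on qubit 1 mixes each pair of kets that differ only in qubit 1: amplitudes (a, b) of (|…0…⟩, |…1…⟩) become ((a + b)/√2, (a − b)/√2). Kets absent from the input have amplitude 0.
(|000⟩, |010⟩): (a, b) = (0.2633i, 0.5278) → ((0.3732 + 0.1862i), (-0.3732 + 0.1862i))
(|101⟩, |111⟩): (a, b) = (0.8075, 0) → (0.571, 0.571)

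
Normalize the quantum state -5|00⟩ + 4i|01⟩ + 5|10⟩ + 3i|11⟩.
-1/√3|00⟩ + 0.4619i|01⟩ + 1/√3|10⟩ + 0.3464i|11⟩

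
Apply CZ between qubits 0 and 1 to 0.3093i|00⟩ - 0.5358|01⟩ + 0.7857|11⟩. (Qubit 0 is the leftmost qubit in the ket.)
0.3093i|00⟩ - 0.5358|01⟩ - 0.7857|11⟩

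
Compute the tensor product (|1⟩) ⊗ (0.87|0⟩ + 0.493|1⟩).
0.87|10⟩ + 0.493|11⟩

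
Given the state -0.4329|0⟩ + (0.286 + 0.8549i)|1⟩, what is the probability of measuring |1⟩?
0.8127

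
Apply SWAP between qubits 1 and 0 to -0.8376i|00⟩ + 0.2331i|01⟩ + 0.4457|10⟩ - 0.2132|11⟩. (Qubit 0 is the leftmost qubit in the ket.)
-0.8376i|00⟩ + 0.4457|01⟩ + 0.2331i|10⟩ - 0.2132|11⟩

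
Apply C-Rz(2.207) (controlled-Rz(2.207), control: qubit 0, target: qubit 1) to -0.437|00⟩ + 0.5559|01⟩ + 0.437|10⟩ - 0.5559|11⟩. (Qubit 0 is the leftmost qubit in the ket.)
-0.437|00⟩ + 0.5559|01⟩ + (0.1969 - 0.3901i)|10⟩ + (-0.2504 - 0.4963i)|11⟩

C-Rz(2.207) leaves the control-|0⟩ kets |00⟩, |01⟩ unchanged and applies Rz(2.207) to qubit 1 on the control-|1⟩ pair (|10⟩, |11⟩).
Rz(2.207) = [[e^(−iθ/2), 0], [0, e^(iθ/2)]] with e^(±iθ/2) = cos(θ/2) ± i·sin(θ/2); θ = 2.207, cos(θ/2) ≈ 0.450474, sin(θ/2) ≈ 0.892789.
With a = amp(|10⟩) = 0.437 and b = amp(|11⟩) = -0.5559:
new amp(|10⟩) = (0.450474 - 0.892789i)·a = (0.1969 - 0.3901i)
new amp(|11⟩) = (0.450474 + 0.892789i)·b = (-0.2504 - 0.4963i)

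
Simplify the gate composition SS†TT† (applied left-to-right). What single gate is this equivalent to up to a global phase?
I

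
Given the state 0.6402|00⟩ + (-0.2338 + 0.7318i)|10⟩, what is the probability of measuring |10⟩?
0.5902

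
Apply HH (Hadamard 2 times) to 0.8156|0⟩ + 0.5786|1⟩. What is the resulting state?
0.8156|0⟩ + 0.5786|1⟩

H² = I, so an even number of Hadamards cancels: H^2 = I and the state is unchanged.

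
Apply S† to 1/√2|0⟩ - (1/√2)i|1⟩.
1/√2|0⟩ - 1/√2|1⟩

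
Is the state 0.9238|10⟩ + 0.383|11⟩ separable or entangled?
Separable

Writing the state as a|00⟩ + b|01⟩ + c|10⟩ + d|11⟩, it is a product state iff ad − bc = 0.
Here (a, b, c, d) = (0, 0, 0.9238, 0.383): ad − bc = (0)(0.383) − (0)(0.9238) = 0, so the state is separable.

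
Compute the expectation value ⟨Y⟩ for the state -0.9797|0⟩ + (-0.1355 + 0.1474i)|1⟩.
-0.2888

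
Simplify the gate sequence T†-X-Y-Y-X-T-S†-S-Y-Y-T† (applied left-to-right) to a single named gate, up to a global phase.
T†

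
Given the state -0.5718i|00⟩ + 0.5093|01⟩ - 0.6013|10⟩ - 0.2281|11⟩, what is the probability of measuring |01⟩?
0.2594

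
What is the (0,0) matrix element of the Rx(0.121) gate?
0.9982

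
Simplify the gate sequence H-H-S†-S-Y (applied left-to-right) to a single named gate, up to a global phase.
Y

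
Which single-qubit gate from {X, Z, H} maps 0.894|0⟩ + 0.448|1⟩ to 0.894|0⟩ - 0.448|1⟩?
Z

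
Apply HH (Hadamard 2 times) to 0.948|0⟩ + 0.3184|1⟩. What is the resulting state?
0.948|0⟩ + 0.3184|1⟩

H² = I, so an even number of Hadamards cancels: H^2 = I and the state is unchanged.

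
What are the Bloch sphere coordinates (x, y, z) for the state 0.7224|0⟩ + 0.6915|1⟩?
(0.9991, 0, 0.04369)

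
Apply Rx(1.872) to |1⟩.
-0.8052i|0⟩ + 0.593|1⟩

Rx(1.872) = [[cos(θ/2), −i·sin(θ/2)], [−i·sin(θ/2), cos(θ/2)]]; θ = 1.872, cos(θ/2) ≈ 0.593014, sin(θ/2) ≈ 0.805192.
With a = amp(|0⟩) = 0 and b = amp(|1⟩) = 1:
new amp(|0⟩) = (0.593014)·a + (-0.805192i)·b = -0.8052i
new amp(|1⟩) = (-0.805192i)·a + (0.593014)·b = 0.593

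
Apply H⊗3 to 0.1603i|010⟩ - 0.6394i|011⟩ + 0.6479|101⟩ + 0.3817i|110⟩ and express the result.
(0.2291 - 0.03444i)|000⟩ + (-0.2291 + 0.4177i)|001⟩ + (0.2291 + 0.03444i)|010⟩ + (-0.2291 - 0.4177i)|011⟩ + (-0.2291 - 0.3043i)|100⟩ + (0.2291 + 0.1478i)|101⟩ + (-0.2291 + 0.3043i)|110⟩ + (0.2291 - 0.1478i)|111⟩

H⊗3 gives amp(|y⟩) = (1/2√2) Σ_x (−1)^(x·y) amp(|x⟩), where x·y is the number of positions in which both x and y have a 1.
|000⟩: (0.1603i - 0.6394i + 0.6479 + 0.3817i)/(2√2) = (0.2291 - 0.03444i)
|001⟩: (0.1603i + 0.6394i - 0.6479 + 0.3817i)/(2√2) = (-0.2291 + 0.4177i)
|010⟩: (-0.1603i + 0.6394i + 0.6479 - 0.3817i)/(2√2) = (0.2291 + 0.03444i)
|011⟩: (-0.1603i - 0.6394i - 0.6479 - 0.3817i)/(2√2) = (-0.2291 - 0.4177i)
|100⟩: (0.1603i - 0.6394i - 0.6479 - 0.3817i)/(2√2) = (-0.2291 - 0.3043i)
|101⟩: (0.1603i + 0.6394i + 0.6479 - 0.3817i)/(2√2) = (0.2291 + 0.1478i)
|110⟩: (-0.1603i + 0.6394i - 0.6479 + 0.3817i)/(2√2) = (-0.2291 + 0.3043i)
|111⟩: (-0.1603i - 0.6394i + 0.6479 + 0.3817i)/(2√2) = (0.2291 - 0.1478i)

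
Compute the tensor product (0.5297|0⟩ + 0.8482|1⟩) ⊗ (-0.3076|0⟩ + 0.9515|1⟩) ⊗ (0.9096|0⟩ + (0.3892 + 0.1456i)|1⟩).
-0.1482|000⟩ + (-0.06341 - 0.02372i)|001⟩ + 0.4584|010⟩ + (0.1962 + 0.07338i)|011⟩ - 0.2373|100⟩ + (-0.1015 - 0.03799i)|101⟩ + 0.7341|110⟩ + (0.3141 + 0.1175i)|111⟩

amp(|b₁b₂…⟩) = product of the factor amplitudes for bits b₁, b₂, …; only kets whose every factor amplitude is nonzero survive.
|000⟩: (0.5297)(-0.3076)(0.9096) = -0.1482
|001⟩: (0.5297)(-0.3076)(0.3892 + 0.1456i) = (-0.06341 - 0.02372i)
|010⟩: (0.5297)(0.9515)(0.9096) = 0.4584
|011⟩: (0.5297)(0.9515)(0.3892 + 0.1456i) = (0.1962 + 0.07338i)
|100⟩: (0.8482)(-0.3076)(0.9096) = -0.2373
|101⟩: (0.8482)(-0.3076)(0.3892 + 0.1456i) = (-0.1015 - 0.03799i)
|110⟩: (0.8482)(0.9515)(0.9096) = 0.7341
|111⟩: (0.8482)(0.9515)(0.3892 + 0.1456i) = (0.3141 + 0.1175i)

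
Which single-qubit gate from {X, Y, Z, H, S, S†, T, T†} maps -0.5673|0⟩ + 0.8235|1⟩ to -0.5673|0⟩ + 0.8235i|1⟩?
S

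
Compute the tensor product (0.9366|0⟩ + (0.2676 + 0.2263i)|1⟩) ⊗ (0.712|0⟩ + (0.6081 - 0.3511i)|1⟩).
0.6669|00⟩ + (0.5695 - 0.3288i)|01⟩ + (0.1905 + 0.1611i)|10⟩ + (0.2422 + 0.04366i)|11⟩

amp(|b₁b₂…⟩) = product of the factor amplitudes for bits b₁, b₂, …; only kets whose every factor amplitude is nonzero survive.
|00⟩: (0.9366)(0.712) = 0.6669
|01⟩: (0.9366)(0.6081 - 0.3511i) = (0.5695 - 0.3288i)
|10⟩: (0.2676 + 0.2263i)(0.712) = (0.1905 + 0.1611i)
|11⟩: (0.2676 + 0.2263i)(0.6081 - 0.3511i) = (0.2422 + 0.04366i)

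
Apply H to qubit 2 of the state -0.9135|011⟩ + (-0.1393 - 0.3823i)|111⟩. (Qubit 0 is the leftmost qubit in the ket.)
-0.6459|010⟩ + 0.6459|011⟩ + (-0.0985 - 0.2703i)|110⟩ + (0.0985 + 0.2703i)|111⟩

H on qubit 2 mixes each pair of kets that differ only in qubit 2: amplitudes (a, b) of (|…0…⟩, |…1…⟩) become ((a + b)/√2, (a − b)/√2). Kets absent from the input have amplitude 0.
(|010⟩, |011⟩): (a, b) = (0, -0.9135) → (-0.6459, 0.6459)
(|110⟩, |111⟩): (a, b) = (0, (-0.1393 - 0.3823i)) → ((-0.0985 - 0.2703i), (0.0985 + 0.2703i))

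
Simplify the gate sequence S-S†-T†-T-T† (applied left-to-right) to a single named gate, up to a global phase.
T†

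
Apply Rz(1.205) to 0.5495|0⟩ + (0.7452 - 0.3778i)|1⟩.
(0.4527 - 0.3114i)|0⟩ + (0.8281 + 0.111i)|1⟩

Rz(1.205) = [[e^(−iθ/2), 0], [0, e^(iθ/2)]] with e^(±iθ/2) = cos(θ/2) ± i·sin(θ/2); θ = 1.205, cos(θ/2) ≈ 0.823921, sin(θ/2) ≈ 0.566704.
With a = amp(|0⟩) = 0.5495 and b = amp(|1⟩) = (0.7452 - 0.3778i):
new amp(|0⟩) = (0.823921 - 0.566704i)·a = (0.4527 - 0.3114i)
new amp(|1⟩) = (0.823921 + 0.566704i)·b = (0.8281 + 0.111i)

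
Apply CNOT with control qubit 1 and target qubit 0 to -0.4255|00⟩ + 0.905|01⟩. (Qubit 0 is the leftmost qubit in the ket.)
-0.4255|00⟩ + 0.905|11⟩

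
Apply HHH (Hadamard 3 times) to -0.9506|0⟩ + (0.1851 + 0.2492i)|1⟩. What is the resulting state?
(-0.5413 + 0.1762i)|0⟩ + (-0.8031 - 0.1762i)|1⟩

H² = I, so H^3 = H: a single Hadamard. With (a, b) = (-0.9506, (0.1851 + 0.2492i)), H gives ((a + b)/√2, (a − b)/√2) = ((-0.5413 + 0.1762i), (-0.8031 - 0.1762i)).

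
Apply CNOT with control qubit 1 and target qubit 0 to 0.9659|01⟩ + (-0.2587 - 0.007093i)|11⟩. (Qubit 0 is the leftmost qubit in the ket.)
(-0.2587 - 0.007093i)|01⟩ + 0.9659|11⟩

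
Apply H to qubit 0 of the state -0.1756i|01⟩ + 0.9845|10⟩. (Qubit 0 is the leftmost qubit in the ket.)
0.6961|00⟩ - 0.1242i|01⟩ - 0.6961|10⟩ - 0.1242i|11⟩

H on qubit 0 mixes each pair of kets that differ only in qubit 0: amplitudes (a, b) of (|…0…⟩, |…1…⟩) become ((a + b)/√2, (a − b)/√2). Kets absent from the input have amplitude 0.
(|00⟩, |10⟩): (a, b) = (0, 0.9845) → (0.6961, -0.6961)
(|01⟩, |11⟩): (a, b) = (-0.1756i, 0) → (-0.1242i, -0.1242i)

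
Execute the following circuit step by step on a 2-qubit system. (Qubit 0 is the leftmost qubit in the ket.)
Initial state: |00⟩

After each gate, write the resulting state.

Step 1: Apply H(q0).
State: 1/√2|00⟩ + 1/√2|10⟩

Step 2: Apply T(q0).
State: 1/√2|00⟩ + (1/2 + (1/2)i)|10⟩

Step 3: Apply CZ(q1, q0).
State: 1/√2|00⟩ + (1/2 + (1/2)i)|10⟩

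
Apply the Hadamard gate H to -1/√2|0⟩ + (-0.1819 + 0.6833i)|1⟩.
(-0.6286 + 0.4832i)|0⟩ + (-0.3714 - 0.4832i)|1⟩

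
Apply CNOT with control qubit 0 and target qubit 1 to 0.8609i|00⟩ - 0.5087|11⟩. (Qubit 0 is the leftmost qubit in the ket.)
0.8609i|00⟩ - 0.5087|10⟩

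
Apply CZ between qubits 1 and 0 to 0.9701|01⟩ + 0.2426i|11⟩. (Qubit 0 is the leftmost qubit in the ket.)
0.9701|01⟩ - 0.2426i|11⟩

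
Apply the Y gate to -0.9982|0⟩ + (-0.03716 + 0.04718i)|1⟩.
(0.04718 + 0.03716i)|0⟩ - 0.9982i|1⟩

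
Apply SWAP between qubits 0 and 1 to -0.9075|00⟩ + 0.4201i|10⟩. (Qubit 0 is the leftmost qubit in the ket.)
-0.9075|00⟩ + 0.4201i|01⟩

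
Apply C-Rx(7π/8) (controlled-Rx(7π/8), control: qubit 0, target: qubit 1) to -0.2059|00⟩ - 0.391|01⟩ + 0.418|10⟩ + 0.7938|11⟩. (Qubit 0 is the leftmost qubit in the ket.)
-0.2059|00⟩ - 0.391|01⟩ + (0.08155 - 0.7785i)|10⟩ + (0.1549 - 0.41i)|11⟩

C-Rx(7π/8) leaves the control-|0⟩ kets |00⟩, |01⟩ unchanged and applies Rx(7π/8) to qubit 1 on the control-|1⟩ pair (|10⟩, |11⟩).
Rx(7π/8) = [[cos(θ/2), −i·sin(θ/2)], [−i·sin(θ/2), cos(θ/2)]]; θ = 7π/8, cos(θ/2) ≈ 0.19509, sin(θ/2) ≈ 0.980785.
With a = amp(|10⟩) = 0.418 and b = amp(|11⟩) = 0.7938:
new amp(|10⟩) = (0.19509)·a + (-0.980785i)·b = (0.08155 - 0.7785i)
new amp(|11⟩) = (-0.980785i)·a + (0.19509)·b = (0.1549 - 0.41i)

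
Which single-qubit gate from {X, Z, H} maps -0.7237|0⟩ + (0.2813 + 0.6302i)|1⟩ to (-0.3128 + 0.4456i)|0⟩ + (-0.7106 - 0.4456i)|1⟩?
H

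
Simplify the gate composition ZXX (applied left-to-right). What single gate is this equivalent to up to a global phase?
Z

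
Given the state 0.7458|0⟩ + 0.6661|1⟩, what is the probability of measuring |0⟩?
0.5562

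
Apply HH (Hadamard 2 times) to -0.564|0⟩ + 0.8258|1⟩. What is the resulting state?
-0.564|0⟩ + 0.8258|1⟩

H² = I, so an even number of Hadamards cancels: H^2 = I and the state is unchanged.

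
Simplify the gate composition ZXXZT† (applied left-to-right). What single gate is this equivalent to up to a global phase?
T†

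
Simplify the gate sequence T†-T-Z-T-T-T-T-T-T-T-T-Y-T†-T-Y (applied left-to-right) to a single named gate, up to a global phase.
Z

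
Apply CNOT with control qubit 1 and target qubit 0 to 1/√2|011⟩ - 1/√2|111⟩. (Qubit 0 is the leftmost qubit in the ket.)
-1/√2|011⟩ + 1/√2|111⟩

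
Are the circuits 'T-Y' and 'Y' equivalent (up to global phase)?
No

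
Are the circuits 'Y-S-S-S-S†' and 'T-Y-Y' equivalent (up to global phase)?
No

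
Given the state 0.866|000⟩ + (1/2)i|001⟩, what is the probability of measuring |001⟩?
1/4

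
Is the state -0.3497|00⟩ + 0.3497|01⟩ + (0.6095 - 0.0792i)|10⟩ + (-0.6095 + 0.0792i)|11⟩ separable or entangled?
Separable

Writing the state as a|00⟩ + b|01⟩ + c|10⟩ + d|11⟩, it is a product state iff ad − bc = 0.
Here (a, b, c, d) = (-0.3497, 0.3497, (0.6095 - 0.0792i), (-0.6095 + 0.0792i)): ad − bc = (-0.3497)(-0.6095 + 0.0792i) − (0.3497)(0.6095 - 0.0792i) = 0, so the state is separable.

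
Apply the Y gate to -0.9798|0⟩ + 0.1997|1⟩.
-0.1997i|0⟩ - 0.9798i|1⟩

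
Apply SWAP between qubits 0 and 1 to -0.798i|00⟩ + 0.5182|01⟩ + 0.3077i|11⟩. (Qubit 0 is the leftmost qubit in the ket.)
-0.798i|00⟩ + 0.5182|10⟩ + 0.3077i|11⟩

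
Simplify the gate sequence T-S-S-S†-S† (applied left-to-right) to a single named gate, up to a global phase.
T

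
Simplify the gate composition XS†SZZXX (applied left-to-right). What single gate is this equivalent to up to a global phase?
X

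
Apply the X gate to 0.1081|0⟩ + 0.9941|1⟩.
0.9941|0⟩ + 0.1081|1⟩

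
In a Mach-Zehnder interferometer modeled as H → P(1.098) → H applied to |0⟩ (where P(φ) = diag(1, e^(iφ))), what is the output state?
(0.7277 + 0.4451i)|0⟩ + (0.2723 - 0.4451i)|1⟩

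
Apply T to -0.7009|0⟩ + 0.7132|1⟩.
-0.7009|0⟩ + (0.5043 + 0.5043i)|1⟩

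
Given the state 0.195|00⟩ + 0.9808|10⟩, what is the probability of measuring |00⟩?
0.03803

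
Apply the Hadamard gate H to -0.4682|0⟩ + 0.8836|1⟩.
0.2937|0⟩ - 0.9559|1⟩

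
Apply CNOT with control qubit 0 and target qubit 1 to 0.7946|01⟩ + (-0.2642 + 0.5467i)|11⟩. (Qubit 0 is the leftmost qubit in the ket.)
0.7946|01⟩ + (-0.2642 + 0.5467i)|10⟩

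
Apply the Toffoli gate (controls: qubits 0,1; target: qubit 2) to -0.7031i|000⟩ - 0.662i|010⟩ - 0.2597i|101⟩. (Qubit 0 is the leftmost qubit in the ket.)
-0.7031i|000⟩ - 0.662i|010⟩ - 0.2597i|101⟩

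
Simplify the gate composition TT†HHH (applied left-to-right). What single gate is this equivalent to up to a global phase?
H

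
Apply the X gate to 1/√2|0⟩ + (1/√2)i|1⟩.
(1/√2)i|0⟩ + 1/√2|1⟩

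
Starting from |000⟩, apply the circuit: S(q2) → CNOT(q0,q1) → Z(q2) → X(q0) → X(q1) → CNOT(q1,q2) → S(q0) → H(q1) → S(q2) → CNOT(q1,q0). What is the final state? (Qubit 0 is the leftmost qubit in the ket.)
1/√2|011⟩ - 1/√2|101⟩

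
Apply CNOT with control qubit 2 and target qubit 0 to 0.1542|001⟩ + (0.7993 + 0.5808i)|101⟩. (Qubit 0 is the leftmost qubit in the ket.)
(0.7993 + 0.5808i)|001⟩ + 0.1542|101⟩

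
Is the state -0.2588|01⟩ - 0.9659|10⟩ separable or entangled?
Entangled

Writing the state as a|00⟩ + b|01⟩ + c|10⟩ + d|11⟩, it is a product state iff ad − bc = 0.
Here (a, b, c, d) = (0, -0.2588, -0.9659, 0): ad − bc = (0)(0) − (-0.2588)(-0.9659) = -0.25 ≠ 0, so the state is entangled.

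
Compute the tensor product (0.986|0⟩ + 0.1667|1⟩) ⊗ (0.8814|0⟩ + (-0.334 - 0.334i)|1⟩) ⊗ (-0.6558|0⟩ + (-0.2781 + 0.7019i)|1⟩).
-0.5699|000⟩ + (-0.2417 + 0.61i)|001⟩ + (0.216 + 0.216i)|010⟩ + (0.3227 - 0.1396i)|011⟩ - 0.09636|100⟩ + (-0.04086 + 0.1031i)|101⟩ + (0.03651 + 0.03651i)|110⟩ + (0.05456 - 0.0236i)|111⟩

amp(|b₁b₂…⟩) = product of the factor amplitudes for bits b₁, b₂, …; only kets whose every factor amplitude is nonzero survive.
|000⟩: (0.986)(0.8814)(-0.6558) = -0.5699
|001⟩: (0.986)(0.8814)(-0.2781 + 0.7019i) = (-0.2417 + 0.61i)
|010⟩: (0.986)(-0.334 - 0.334i)(-0.6558) = (0.216 + 0.216i)
|011⟩: (0.986)(-0.334 - 0.334i)(-0.2781 + 0.7019i) = (0.3227 - 0.1396i)
|100⟩: (0.1667)(0.8814)(-0.6558) = -0.09636
|101⟩: (0.1667)(0.8814)(-0.2781 + 0.7019i) = (-0.04086 + 0.1031i)
|110⟩: (0.1667)(-0.334 - 0.334i)(-0.6558) = (0.03651 + 0.03651i)
|111⟩: (0.1667)(-0.334 - 0.334i)(-0.2781 + 0.7019i) = (0.05456 - 0.0236i)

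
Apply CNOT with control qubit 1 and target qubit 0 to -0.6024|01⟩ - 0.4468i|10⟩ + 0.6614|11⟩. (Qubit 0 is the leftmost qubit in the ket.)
0.6614|01⟩ - 0.4468i|10⟩ - 0.6024|11⟩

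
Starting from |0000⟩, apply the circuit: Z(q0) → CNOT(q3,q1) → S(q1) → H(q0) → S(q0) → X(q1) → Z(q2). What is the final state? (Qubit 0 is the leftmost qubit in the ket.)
1/√2|0100⟩ + (1/√2)i|1100⟩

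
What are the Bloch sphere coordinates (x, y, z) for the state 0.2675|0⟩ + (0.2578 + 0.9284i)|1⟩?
(0.1379, 0.4967, -0.8568)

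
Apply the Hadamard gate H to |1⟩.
1/√2|0⟩ - 1/√2|1⟩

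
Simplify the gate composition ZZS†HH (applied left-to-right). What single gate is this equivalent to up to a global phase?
S†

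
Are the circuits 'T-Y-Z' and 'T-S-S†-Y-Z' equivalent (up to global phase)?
Yes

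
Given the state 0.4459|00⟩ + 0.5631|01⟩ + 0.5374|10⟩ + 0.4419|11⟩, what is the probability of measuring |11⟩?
0.1953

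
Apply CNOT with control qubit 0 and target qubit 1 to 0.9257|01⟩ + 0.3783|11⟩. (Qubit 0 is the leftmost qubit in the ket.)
0.9257|01⟩ + 0.3783|10⟩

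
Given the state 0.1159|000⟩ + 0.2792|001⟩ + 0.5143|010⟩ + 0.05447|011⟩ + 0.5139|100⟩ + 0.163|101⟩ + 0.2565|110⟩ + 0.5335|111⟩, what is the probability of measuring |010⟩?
0.2645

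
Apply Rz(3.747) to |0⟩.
(-0.2981 - 0.9545i)|0⟩

Rz(3.747) = [[e^(−iθ/2), 0], [0, e^(iθ/2)]] with e^(±iθ/2) = cos(θ/2) ± i·sin(θ/2); θ = 3.747, cos(θ/2) ≈ -0.298102, sin(θ/2) ≈ 0.954534.
With a = amp(|0⟩) = 1 and b = amp(|1⟩) = 0:
new amp(|0⟩) = (-0.298102 - 0.954534i)·a = (-0.2981 - 0.9545i)
new amp(|1⟩) = (-0.298102 + 0.954534i)·b = 0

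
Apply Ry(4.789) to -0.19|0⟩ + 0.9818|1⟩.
-0.5277|0⟩ - 0.8494|1⟩

Ry(4.789) = [[cos(θ/2), −sin(θ/2)], [sin(θ/2), cos(θ/2)]]; θ = 4.789, cos(θ/2) ≈ -0.733668, sin(θ/2) ≈ 0.679509.
With a = amp(|0⟩) = -0.19 and b = amp(|1⟩) = 0.9818:
new amp(|0⟩) = (-0.733668)·a + (-0.679509)·b = -0.5277
new amp(|1⟩) = (0.679509)·a + (-0.733668)·b = -0.8494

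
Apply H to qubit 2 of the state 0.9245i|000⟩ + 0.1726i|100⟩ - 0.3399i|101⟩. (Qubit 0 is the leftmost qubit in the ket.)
0.6537i|000⟩ + 0.6537i|001⟩ - 0.1183i|100⟩ + 0.3624i|101⟩

H on qubit 2 mixes each pair of kets that differ only in qubit 2: amplitudes (a, b) of (|…0…⟩, |…1…⟩) become ((a + b)/√2, (a − b)/√2). Kets absent from the input have amplitude 0.
(|000⟩, |001⟩): (a, b) = (0.9245i, 0) → (0.6537i, 0.6537i)
(|100⟩, |101⟩): (a, b) = (0.1726i, -0.3399i) → (-0.1183i, 0.3624i)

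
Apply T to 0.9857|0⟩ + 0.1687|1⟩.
0.9857|0⟩ + (0.1193 + 0.1193i)|1⟩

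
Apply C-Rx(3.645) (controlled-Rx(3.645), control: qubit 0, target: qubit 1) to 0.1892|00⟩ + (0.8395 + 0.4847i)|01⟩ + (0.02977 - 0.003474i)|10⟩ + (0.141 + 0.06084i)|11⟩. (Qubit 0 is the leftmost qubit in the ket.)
0.1892|00⟩ + (0.8395 + 0.4847i)|01⟩ + (0.05151 - 0.1357i)|10⟩ + (-0.03848 - 0.04398i)|11⟩

C-Rx(3.645) leaves the control-|0⟩ kets |00⟩, |01⟩ unchanged and applies Rx(3.645) to qubit 1 on the control-|1⟩ pair (|10⟩, |11⟩).
Rx(3.645) = [[cos(θ/2), −i·sin(θ/2)], [−i·sin(θ/2), cos(θ/2)]]; θ = 3.645, cos(θ/2) ≈ -0.249054, sin(θ/2) ≈ 0.96849.
With a = amp(|10⟩) = (0.02977 - 0.003474i) and b = amp(|11⟩) = (0.141 + 0.06084i):
new amp(|10⟩) = (-0.249054)·a + (-0.96849i)·b = (0.05151 - 0.1357i)
new amp(|11⟩) = (-0.96849i)·a + (-0.249054)·b = (-0.03848 - 0.04398i)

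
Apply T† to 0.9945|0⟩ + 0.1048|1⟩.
0.9945|0⟩ + (0.0741 - 0.0741i)|1⟩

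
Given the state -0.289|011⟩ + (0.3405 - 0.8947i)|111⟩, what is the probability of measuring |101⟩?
0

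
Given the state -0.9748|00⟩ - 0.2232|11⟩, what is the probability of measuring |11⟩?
0.04982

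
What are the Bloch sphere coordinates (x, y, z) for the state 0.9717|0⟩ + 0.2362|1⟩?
(0.459, 0, 0.8884)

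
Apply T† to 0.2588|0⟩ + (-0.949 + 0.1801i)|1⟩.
0.2588|0⟩ + (-0.5437 + 0.7984i)|1⟩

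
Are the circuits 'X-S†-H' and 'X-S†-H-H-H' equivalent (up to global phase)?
Yes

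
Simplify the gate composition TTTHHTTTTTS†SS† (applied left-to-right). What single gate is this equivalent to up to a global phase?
S†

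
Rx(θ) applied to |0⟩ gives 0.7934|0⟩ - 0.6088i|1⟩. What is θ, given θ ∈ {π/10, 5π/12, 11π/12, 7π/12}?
5π/12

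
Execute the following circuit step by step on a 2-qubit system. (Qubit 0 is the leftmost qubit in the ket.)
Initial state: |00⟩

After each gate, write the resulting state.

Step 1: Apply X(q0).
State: |10⟩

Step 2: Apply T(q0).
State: (1/√2 + (1/√2)i)|10⟩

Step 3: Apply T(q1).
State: (1/√2 + (1/√2)i)|10⟩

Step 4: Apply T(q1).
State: (1/√2 + (1/√2)i)|10⟩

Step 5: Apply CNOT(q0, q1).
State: (1/√2 + (1/√2)i)|11⟩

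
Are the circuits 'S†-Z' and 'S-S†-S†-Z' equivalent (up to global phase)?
Yes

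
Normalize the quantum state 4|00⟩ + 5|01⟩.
0.6247|00⟩ + 0.7809|01⟩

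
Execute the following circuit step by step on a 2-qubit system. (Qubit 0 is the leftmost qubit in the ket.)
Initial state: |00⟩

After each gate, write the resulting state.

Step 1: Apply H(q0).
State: 1/√2|00⟩ + 1/√2|10⟩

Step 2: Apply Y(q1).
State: (1/√2)i|01⟩ + (1/√2)i|11⟩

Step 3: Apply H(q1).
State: (1/2)i|00⟩ - (1/2)i|01⟩ + (1/2)i|10⟩ - (1/2)i|11⟩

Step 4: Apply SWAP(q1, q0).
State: (1/2)i|00⟩ + (1/2)i|01⟩ - (1/2)i|10⟩ - (1/2)i|11⟩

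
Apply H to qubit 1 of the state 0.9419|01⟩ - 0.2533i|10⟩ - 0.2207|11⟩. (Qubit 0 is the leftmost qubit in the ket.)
0.666|00⟩ - 0.666|01⟩ + (-0.1561 - 0.1791i)|10⟩ + (0.1561 - 0.1791i)|11⟩

H on qubit 1 mixes each pair of kets that differ only in qubit 1: amplitudes (a, b) of (|…0…⟩, |…1…⟩) become ((a + b)/√2, (a − b)/√2). Kets absent from the input have amplitude 0.
(|00⟩, |01⟩): (a, b) = (0, 0.9419) → (0.666, -0.666)
(|10⟩, |11⟩): (a, b) = (-0.2533i, -0.2207) → ((-0.1561 - 0.1791i), (0.1561 - 0.1791i))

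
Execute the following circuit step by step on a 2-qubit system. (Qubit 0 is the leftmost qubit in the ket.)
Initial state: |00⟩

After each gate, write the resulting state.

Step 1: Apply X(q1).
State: |01⟩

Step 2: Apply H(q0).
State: 1/√2|01⟩ + 1/√2|11⟩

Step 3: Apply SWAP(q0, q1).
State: 1/√2|10⟩ + 1/√2|11⟩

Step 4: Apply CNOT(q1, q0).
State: 1/√2|01⟩ + 1/√2|10⟩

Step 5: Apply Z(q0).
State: 1/√2|01⟩ - 1/√2|10⟩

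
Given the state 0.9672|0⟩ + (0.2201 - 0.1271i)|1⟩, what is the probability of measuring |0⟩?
0.9355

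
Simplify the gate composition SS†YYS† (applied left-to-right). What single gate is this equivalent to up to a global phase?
S†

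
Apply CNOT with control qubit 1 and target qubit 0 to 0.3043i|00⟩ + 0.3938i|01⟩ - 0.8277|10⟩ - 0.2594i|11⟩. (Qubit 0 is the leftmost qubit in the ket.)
0.3043i|00⟩ - 0.2594i|01⟩ - 0.8277|10⟩ + 0.3938i|11⟩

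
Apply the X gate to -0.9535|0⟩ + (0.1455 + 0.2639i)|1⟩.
(0.1455 + 0.2639i)|0⟩ - 0.9535|1⟩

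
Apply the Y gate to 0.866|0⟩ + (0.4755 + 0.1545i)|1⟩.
(0.1545 - 0.4755i)|0⟩ + 0.866i|1⟩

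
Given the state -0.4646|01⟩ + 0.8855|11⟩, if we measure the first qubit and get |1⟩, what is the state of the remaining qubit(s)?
|1⟩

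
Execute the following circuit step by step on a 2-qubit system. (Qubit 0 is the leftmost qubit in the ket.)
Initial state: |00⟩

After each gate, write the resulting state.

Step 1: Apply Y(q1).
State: i|01⟩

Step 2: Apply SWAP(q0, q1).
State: i|10⟩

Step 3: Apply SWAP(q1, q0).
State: i|01⟩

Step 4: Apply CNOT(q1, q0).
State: i|11⟩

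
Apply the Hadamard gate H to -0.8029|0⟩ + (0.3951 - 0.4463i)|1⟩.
(-0.2884 - 0.3156i)|0⟩ + (-0.8471 + 0.3156i)|1⟩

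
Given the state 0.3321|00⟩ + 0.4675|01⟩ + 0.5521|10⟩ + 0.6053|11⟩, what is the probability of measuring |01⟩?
0.2186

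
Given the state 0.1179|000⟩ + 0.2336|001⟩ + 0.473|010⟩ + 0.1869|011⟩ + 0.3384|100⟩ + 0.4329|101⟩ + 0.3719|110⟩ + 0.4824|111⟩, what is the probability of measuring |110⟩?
0.1383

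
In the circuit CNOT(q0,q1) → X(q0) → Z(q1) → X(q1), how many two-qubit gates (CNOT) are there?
1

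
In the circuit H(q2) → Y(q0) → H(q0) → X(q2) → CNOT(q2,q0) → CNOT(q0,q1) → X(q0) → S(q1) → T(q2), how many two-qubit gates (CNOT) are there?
2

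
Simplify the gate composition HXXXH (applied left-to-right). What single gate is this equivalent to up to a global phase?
Z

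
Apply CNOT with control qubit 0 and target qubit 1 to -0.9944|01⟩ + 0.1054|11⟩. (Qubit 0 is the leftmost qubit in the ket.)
-0.9944|01⟩ + 0.1054|10⟩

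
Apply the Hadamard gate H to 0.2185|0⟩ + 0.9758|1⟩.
0.8445|0⟩ - 0.5355|1⟩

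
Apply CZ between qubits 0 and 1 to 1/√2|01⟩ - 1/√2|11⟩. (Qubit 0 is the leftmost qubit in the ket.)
1/√2|01⟩ + 1/√2|11⟩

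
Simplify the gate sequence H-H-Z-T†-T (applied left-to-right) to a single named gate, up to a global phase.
Z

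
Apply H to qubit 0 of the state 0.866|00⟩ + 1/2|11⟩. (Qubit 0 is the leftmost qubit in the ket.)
0.6124|00⟩ + 1/√8|01⟩ + 0.6124|10⟩ - 1/√8|11⟩

H on qubit 0 mixes each pair of kets that differ only in qubit 0: amplitudes (a, b) of (|…0…⟩, |…1…⟩) become ((a + b)/√2, (a − b)/√2). Kets absent from the input have amplitude 0.
(|00⟩, |10⟩): (a, b) = (0.866, 0) → (0.6124, 0.6124)
(|01⟩, |11⟩): (a, b) = (0, 1/2) → (1/√8, -1/√8)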